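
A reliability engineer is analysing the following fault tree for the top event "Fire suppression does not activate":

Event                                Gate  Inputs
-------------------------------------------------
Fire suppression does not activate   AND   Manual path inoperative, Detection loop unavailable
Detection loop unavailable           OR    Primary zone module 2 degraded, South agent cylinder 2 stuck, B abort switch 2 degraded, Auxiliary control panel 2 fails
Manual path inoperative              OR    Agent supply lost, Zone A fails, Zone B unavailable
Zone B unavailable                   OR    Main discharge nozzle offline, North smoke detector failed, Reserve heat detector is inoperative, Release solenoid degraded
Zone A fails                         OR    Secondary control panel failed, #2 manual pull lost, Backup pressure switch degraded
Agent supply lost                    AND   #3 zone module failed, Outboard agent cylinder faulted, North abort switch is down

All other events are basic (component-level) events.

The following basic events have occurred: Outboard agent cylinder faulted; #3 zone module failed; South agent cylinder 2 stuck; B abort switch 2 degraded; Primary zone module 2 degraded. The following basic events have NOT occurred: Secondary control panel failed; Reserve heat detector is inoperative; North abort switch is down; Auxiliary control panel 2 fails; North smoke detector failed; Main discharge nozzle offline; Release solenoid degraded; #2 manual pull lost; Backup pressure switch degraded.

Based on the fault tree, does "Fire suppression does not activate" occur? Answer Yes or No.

No

Agent supply lost [AND]: #3 zone module failed=occurs, Outboard agent cylinder faulted=occurs, North abort switch is down=not → not all inputs occur → does not occur.
Zone A fails [OR]: Secondary control panel failed=not, #2 manual pull lost=not, Backup pressure switch degraded=not → no input occurs → does not occur.
Zone B unavailable [OR]: Main discharge nozzle offline=not, North smoke detector failed=not, Reserve heat detector is inoperative=not, Release solenoid degraded=not → no input occurs → does not occur.
Manual path inoperative [OR]: Agent supply lost=not, Zone A fails=not, Zone B unavailable=not → no input occurs → does not occur.
Detection loop unavailable [OR]: Primary zone module 2 degraded=occurs, South agent cylinder 2 stuck=occurs, B abort switch 2 degraded=occurs, Auxiliary control panel 2 fails=not → at least one input occurs → occurs.
Fire suppression does not activate [AND]: Manual path inoperative=not, Detection loop unavailable=occurs → not all inputs occur → does not occur.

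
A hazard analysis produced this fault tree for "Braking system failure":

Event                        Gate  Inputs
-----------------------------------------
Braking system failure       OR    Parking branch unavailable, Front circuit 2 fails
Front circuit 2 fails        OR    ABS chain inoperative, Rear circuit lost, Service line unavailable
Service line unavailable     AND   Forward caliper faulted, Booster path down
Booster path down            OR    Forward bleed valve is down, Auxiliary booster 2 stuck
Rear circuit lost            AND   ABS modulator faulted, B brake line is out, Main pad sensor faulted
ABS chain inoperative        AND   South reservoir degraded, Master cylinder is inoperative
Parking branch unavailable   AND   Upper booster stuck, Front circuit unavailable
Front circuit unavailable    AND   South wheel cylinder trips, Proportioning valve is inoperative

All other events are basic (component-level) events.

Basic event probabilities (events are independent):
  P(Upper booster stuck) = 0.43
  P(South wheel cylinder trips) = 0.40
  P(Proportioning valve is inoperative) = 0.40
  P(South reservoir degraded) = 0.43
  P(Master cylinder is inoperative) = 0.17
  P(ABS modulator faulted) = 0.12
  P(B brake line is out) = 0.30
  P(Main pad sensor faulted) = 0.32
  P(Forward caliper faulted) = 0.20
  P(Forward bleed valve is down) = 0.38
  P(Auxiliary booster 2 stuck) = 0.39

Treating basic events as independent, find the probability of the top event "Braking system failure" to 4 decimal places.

P(Front circuit unavailable) [AND] = 0.40 × 0.40 = 0.160000
P(Parking branch unavailable) [AND] = 0.43 × 0.160000 = 0.068800
P(ABS chain inoperative) [AND] = 0.43 × 0.17 = 0.073100
P(Rear circuit lost) [AND] = 0.12 × 0.30 × 0.32 = 0.011520
P(Booster path down) [OR] = 1 − (1−0.38) × (1−0.39) = 0.621800
P(Service line unavailable) [AND] = 0.20 × 0.621800 = 0.124360
P(Front circuit 2 fails) [OR] = 1 − (1−0.073100) × (1−0.011520) × (1−0.124360) = 0.197719
P(Braking system failure) [OR] = 1 − (1−0.068800) × (1−0.197719) = 0.252916
Rounded to 4 decimal places: P(Braking system failure) ≈ 0.2529.

0.2529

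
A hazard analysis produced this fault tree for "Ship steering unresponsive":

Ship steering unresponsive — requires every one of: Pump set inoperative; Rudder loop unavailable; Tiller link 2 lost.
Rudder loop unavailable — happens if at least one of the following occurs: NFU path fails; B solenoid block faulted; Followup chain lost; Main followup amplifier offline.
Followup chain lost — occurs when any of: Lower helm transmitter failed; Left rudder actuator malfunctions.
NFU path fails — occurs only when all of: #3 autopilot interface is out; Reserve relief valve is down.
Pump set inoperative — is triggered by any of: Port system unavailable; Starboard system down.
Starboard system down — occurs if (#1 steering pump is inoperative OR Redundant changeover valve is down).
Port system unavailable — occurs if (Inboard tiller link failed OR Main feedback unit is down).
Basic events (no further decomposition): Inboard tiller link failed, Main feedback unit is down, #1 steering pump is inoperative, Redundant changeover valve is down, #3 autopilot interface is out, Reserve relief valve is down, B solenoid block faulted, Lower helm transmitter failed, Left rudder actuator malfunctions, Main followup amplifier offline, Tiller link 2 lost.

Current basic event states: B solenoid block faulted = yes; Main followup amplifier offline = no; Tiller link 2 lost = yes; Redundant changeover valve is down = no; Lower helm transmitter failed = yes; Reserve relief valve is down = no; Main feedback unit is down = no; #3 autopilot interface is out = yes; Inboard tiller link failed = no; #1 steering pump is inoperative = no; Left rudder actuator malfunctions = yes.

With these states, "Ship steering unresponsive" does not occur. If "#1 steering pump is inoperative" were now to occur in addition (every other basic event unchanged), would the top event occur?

Counterfactual: set "#1 steering pump is inoperative" to occurred.
Port system unavailable [OR]: Inboard tiller link failed=not, Main feedback unit is down=not → no input occurs → does not occur.
Starboard system down [OR]: #1 steering pump is inoperative=occurs, Redundant changeover valve is down=not → at least one input occurs → occurs.
Pump set inoperative [OR]: Port system unavailable=not, Starboard system down=occurs → at least one input occurs → occurs.
NFU path fails [AND]: #3 autopilot interface is out=occurs, Reserve relief valve is down=not → not all inputs occur → does not occur.
Followup chain lost [OR]: Lower helm transmitter failed=occurs, Left rudder actuator malfunctions=occurs → at least one input occurs → occurs.
Rudder loop unavailable [OR]: NFU path fails=not, B solenoid block faulted=occurs, Followup chain lost=occurs, Main followup amplifier offline=not → at least one input occurs → occurs.
Ship steering unresponsive [AND]: Pump set inoperative=occurs, Rudder loop unavailable=occurs, Tiller link 2 lost=occurs → all inputs occur → occurs.

Yes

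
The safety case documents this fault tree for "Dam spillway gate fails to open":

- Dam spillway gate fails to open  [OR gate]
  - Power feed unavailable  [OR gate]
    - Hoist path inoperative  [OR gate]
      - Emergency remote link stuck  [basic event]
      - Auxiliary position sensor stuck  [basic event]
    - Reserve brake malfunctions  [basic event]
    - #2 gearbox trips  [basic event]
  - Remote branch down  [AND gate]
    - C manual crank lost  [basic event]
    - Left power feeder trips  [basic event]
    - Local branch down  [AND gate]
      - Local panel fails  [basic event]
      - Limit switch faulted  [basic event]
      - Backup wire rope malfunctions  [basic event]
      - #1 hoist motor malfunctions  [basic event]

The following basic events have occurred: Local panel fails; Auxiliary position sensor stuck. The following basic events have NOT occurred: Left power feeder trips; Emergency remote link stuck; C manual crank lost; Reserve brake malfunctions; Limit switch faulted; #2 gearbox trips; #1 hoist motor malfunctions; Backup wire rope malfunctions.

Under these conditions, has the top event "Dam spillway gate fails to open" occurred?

Yes

Hoist path inoperative [OR]: Emergency remote link stuck=not, Auxiliary position sensor stuck=occurs → at least one input occurs → occurs.
Power feed unavailable [OR]: Hoist path inoperative=occurs, Reserve brake malfunctions=not, #2 gearbox trips=not → at least one input occurs → occurs.
Local branch down [AND]: Local panel fails=occurs, Limit switch faulted=not, Backup wire rope malfunctions=not, #1 hoist motor malfunctions=not → not all inputs occur → does not occur.
Remote branch down [AND]: C manual crank lost=not, Left power feeder trips=not, Local branch down=not → not all inputs occur → does not occur.
Dam spillway gate fails to open [OR]: Power feed unavailable=occurs, Remote branch down=not → at least one input occurs → occurs.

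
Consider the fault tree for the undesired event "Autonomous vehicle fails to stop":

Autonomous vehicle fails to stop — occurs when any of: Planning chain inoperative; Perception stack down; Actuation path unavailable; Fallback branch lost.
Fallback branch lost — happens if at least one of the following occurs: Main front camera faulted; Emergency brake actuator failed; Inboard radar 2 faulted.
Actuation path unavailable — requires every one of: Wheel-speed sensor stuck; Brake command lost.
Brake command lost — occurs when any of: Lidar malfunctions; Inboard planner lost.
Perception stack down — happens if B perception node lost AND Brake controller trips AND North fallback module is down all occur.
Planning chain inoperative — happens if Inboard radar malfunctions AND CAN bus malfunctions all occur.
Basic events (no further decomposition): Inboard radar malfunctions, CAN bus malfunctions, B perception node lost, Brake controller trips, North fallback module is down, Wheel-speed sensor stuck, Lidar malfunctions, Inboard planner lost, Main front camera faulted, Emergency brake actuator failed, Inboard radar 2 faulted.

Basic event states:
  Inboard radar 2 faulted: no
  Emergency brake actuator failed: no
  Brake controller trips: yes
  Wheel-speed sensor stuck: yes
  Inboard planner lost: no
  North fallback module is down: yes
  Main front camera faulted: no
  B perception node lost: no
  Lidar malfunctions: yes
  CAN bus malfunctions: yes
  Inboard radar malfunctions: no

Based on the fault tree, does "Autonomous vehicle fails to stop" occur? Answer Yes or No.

Yes

Planning chain inoperative [AND]: Inboard radar malfunctions=not, CAN bus malfunctions=occurs → not all inputs occur → does not occur.
Perception stack down [AND]: B perception node lost=not, Brake controller trips=occurs, North fallback module is down=occurs → not all inputs occur → does not occur.
Brake command lost [OR]: Lidar malfunctions=occurs, Inboard planner lost=not → at least one input occurs → occurs.
Actuation path unavailable [AND]: Wheel-speed sensor stuck=occurs, Brake command lost=occurs → all inputs occur → occurs.
Fallback branch lost [OR]: Main front camera faulted=not, Emergency brake actuator failed=not, Inboard radar 2 faulted=not → no input occurs → does not occur.
Autonomous vehicle fails to stop [OR]: Planning chain inoperative=not, Perception stack down=not, Actuation path unavailable=occurs, Fallback branch lost=not → at least one input occurs → occurs.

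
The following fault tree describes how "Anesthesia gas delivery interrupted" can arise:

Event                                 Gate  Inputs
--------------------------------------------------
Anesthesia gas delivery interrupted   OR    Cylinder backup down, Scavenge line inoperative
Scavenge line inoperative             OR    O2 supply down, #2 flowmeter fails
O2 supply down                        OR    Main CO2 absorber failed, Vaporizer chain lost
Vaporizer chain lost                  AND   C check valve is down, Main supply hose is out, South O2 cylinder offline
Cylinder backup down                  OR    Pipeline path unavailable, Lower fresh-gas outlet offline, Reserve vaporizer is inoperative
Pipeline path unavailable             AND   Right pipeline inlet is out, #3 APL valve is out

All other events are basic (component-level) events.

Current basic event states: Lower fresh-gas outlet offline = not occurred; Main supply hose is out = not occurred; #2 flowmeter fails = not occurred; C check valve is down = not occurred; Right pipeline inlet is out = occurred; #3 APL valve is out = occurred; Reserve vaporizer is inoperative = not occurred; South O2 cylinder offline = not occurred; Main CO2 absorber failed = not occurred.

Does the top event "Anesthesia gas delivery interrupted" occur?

Yes

Pipeline path unavailable [AND]: Right pipeline inlet is out=occurs, #3 APL valve is out=occurs → all inputs occur → occurs.
Cylinder backup down [OR]: Pipeline path unavailable=occurs, Lower fresh-gas outlet offline=not, Reserve vaporizer is inoperative=not → at least one input occurs → occurs.
Vaporizer chain lost [AND]: C check valve is down=not, Main supply hose is out=not, South O2 cylinder offline=not → not all inputs occur → does not occur.
O2 supply down [OR]: Main CO2 absorber failed=not, Vaporizer chain lost=not → no input occurs → does not occur.
Scavenge line inoperative [OR]: O2 supply down=not, #2 flowmeter fails=not → no input occurs → does not occur.
Anesthesia gas delivery interrupted [OR]: Cylinder backup down=occurs, Scavenge line inoperative=not → at least one input occurs → occurs.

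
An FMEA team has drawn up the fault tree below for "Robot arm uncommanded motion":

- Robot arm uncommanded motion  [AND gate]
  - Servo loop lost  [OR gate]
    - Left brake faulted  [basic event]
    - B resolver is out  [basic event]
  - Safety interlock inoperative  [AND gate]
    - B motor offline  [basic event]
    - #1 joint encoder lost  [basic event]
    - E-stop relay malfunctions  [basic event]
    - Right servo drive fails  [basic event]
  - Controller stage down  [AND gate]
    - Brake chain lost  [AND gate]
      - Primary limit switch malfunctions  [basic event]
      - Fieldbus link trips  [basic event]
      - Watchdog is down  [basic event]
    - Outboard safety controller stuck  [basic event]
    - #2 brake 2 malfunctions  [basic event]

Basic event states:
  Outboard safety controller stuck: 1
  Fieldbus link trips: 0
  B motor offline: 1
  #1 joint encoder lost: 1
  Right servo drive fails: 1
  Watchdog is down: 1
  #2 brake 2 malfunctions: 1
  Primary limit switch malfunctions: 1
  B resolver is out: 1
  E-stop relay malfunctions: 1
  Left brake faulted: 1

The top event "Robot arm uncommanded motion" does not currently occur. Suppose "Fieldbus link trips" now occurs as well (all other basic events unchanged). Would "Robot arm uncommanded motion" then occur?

Yes

Counterfactual: set "Fieldbus link trips" to occurred.
Servo loop lost [OR]: Left brake faulted=occurs, B resolver is out=occurs → at least one input occurs → occurs.
Safety interlock inoperative [AND]: B motor offline=occurs, #1 joint encoder lost=occurs, E-stop relay malfunctions=occurs, Right servo drive fails=occurs → all inputs occur → occurs.
Brake chain lost [AND]: Primary limit switch malfunctions=occurs, Fieldbus link trips=occurs, Watchdog is down=occurs → all inputs occur → occurs.
Controller stage down [AND]: Brake chain lost=occurs, Outboard safety controller stuck=occurs, #2 brake 2 malfunctions=occurs → all inputs occur → occurs.
Robot arm uncommanded motion [AND]: Servo loop lost=occurs, Safety interlock inoperative=occurs, Controller stage down=occurs → all inputs occur → occurs.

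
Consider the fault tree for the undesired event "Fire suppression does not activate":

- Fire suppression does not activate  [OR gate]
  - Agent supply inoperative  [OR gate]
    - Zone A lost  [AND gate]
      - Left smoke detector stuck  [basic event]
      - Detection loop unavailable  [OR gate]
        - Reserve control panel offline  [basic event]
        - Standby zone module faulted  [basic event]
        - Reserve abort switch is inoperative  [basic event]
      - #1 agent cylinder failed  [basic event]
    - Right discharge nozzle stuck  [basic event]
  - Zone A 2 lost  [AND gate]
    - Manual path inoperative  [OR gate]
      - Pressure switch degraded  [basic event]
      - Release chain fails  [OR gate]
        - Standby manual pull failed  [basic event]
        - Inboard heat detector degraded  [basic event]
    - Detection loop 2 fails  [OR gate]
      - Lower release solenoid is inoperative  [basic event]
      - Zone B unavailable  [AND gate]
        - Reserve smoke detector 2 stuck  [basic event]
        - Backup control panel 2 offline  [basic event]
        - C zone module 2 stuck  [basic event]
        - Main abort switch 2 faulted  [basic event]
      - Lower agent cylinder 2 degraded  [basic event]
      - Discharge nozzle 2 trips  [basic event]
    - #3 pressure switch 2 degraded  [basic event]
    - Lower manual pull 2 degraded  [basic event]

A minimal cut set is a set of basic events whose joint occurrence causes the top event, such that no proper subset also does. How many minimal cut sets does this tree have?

16

Detection loop unavailable [OR]: union of children's cut sets → 3 cut set(s).
Zone A lost [AND]: one cut set from each child combined → 1 × 3 × 1 = 3 cut set(s).
Agent supply inoperative [OR]: union of children's cut sets → 4 cut set(s).
Release chain fails [OR]: union of children's cut sets → 2 cut set(s).
Manual path inoperative [OR]: union of children's cut sets → 3 cut set(s).
Zone B unavailable [AND]: one cut set from each child combined → 1 × 1 × 1 × 1 = 1 cut set(s).
Detection loop 2 fails [OR]: union of children's cut sets → 4 cut set(s).
Zone A 2 lost [AND]: one cut set from each child combined → 3 × 4 × 1 × 1 = 12 cut set(s).
Fire suppression does not activate [OR]: union of children's cut sets → 16 cut set(s).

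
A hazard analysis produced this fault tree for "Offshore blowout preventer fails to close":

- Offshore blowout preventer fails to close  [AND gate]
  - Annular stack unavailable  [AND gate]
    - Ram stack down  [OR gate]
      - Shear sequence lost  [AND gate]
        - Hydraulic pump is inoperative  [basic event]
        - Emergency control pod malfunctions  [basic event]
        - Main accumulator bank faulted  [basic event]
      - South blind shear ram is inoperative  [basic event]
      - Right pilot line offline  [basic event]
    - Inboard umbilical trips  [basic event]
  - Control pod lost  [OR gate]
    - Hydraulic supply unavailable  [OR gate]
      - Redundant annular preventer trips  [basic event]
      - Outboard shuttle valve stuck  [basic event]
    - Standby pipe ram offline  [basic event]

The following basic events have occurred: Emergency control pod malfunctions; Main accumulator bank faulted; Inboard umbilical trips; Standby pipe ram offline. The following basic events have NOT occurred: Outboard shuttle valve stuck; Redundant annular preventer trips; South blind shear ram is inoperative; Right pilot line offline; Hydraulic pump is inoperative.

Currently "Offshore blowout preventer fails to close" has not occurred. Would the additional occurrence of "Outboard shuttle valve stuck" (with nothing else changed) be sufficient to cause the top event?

No

Counterfactual: set "Outboard shuttle valve stuck" to occurred.
Shear sequence lost [AND]: Hydraulic pump is inoperative=not, Emergency control pod malfunctions=occurs, Main accumulator bank faulted=occurs → not all inputs occur → does not occur.
Ram stack down [OR]: Shear sequence lost=not, South blind shear ram is inoperative=not, Right pilot line offline=not → no input occurs → does not occur.
Annular stack unavailable [AND]: Ram stack down=not, Inboard umbilical trips=occurs → not all inputs occur → does not occur.
Hydraulic supply unavailable [OR]: Redundant annular preventer trips=not, Outboard shuttle valve stuck=occurs → at least one input occurs → occurs.
Control pod lost [OR]: Hydraulic supply unavailable=occurs, Standby pipe ram offline=occurs → at least one input occurs → occurs.
Offshore blowout preventer fails to close [AND]: Annular stack unavailable=not, Control pod lost=occurs → not all inputs occur → does not occur.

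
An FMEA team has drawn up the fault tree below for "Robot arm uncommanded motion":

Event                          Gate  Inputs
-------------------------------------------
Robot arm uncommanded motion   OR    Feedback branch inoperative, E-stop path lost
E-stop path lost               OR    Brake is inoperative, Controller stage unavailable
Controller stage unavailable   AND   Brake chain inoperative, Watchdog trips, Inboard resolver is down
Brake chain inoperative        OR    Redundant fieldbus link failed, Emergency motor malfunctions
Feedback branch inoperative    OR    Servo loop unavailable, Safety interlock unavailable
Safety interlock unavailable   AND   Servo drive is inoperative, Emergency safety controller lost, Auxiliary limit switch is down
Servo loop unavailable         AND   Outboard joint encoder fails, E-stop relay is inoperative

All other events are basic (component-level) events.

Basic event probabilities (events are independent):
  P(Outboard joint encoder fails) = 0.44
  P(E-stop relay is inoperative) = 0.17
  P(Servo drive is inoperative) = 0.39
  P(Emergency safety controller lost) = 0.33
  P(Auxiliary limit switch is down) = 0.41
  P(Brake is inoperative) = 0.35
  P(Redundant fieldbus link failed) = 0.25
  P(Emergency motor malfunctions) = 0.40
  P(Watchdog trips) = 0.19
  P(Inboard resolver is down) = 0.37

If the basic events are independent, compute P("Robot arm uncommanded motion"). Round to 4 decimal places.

P(Servo loop unavailable) [AND] = 0.44 × 0.17 = 0.074800
P(Safety interlock unavailable) [AND] = 0.39 × 0.33 × 0.41 = 0.052767
P(Feedback branch inoperative) [OR] = 1 − (1−0.074800) × (1−0.052767) = 0.123620
P(Brake chain inoperative) [OR] = 1 − (1−0.25) × (1−0.40) = 0.550000
P(Controller stage unavailable) [AND] = 0.550000 × 0.19 × 0.37 = 0.038665
P(E-stop path lost) [OR] = 1 − (1−0.35) × (1−0.038665) = 0.375132
P(Robot arm uncommanded motion) [OR] = 1 − (1−0.123620) × (1−0.375132) = 0.452378
Rounded to 4 decimal places: P(Robot arm uncommanded motion) ≈ 0.4524.

0.4524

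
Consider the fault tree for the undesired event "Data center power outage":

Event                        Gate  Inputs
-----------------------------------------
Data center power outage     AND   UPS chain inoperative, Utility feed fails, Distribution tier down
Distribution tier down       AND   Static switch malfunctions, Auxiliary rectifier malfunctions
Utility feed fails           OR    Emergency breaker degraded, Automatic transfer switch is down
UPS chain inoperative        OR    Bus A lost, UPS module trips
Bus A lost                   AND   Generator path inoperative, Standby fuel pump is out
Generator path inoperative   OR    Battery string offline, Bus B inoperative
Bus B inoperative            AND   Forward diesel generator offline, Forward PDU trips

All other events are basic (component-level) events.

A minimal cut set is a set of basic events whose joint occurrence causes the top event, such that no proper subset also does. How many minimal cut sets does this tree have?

Bus B inoperative [AND]: one cut set from each child combined → 1 × 1 = 1 cut set(s).
Generator path inoperative [OR]: union of children's cut sets → 2 cut set(s).
Bus A lost [AND]: one cut set from each child combined → 2 × 1 = 2 cut set(s).
UPS chain inoperative [OR]: union of children's cut sets → 3 cut set(s).
Utility feed fails [OR]: union of children's cut sets → 2 cut set(s).
Distribution tier down [AND]: one cut set from each child combined → 1 × 1 = 1 cut set(s).
Data center power outage [AND]: one cut set from each child combined → 3 × 2 × 1 = 6 cut set(s).
Minimal cut sets: {Auxiliary rectifier malfunctions, Battery string offline, Emergency breaker degraded, Standby fuel pump is out, Static switch malfunctions}; {Automatic transfer switch is down, Auxiliary rectifier malfunctions, Battery string offline, Standby fuel pump is out, Static switch malfunctions}; {Auxiliary rectifier malfunctions, Emergency breaker degraded, Forward PDU trips, Forward diesel generator offline, Standby fuel pump is out, Static switch malfunctions}; {Automatic transfer switch is down, Auxiliary rectifier malfunctions, Forward PDU trips, Forward diesel generator offline, Standby fuel pump is out, Static switch malfunctions}; {Auxiliary rectifier malfunctions, Emergency breaker degraded, Static switch malfunctions, UPS module trips}; {Automatic transfer switch is down, Auxiliary rectifier malfunctions, Static switch malfunctions, UPS module trips}.

6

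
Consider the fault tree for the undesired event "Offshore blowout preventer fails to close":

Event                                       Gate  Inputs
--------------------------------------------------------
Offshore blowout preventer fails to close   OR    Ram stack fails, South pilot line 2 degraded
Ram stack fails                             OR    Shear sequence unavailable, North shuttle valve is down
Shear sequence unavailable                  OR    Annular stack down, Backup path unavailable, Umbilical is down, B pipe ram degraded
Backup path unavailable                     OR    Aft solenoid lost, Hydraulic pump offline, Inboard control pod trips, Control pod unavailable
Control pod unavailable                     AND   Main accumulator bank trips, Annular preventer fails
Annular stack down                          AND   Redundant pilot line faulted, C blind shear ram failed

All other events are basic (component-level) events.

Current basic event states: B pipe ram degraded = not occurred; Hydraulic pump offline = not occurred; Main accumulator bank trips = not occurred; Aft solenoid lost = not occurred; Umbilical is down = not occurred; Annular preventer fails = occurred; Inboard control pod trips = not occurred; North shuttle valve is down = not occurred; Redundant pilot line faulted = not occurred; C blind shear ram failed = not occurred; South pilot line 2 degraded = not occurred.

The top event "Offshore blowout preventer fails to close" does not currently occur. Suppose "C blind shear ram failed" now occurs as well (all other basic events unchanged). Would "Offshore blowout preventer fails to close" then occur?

No

Counterfactual: set "C blind shear ram failed" to occurred.
Annular stack down [AND]: Redundant pilot line faulted=not, C blind shear ram failed=occurs → not all inputs occur → does not occur.
Control pod unavailable [AND]: Main accumulator bank trips=not, Annular preventer fails=occurs → not all inputs occur → does not occur.
Backup path unavailable [OR]: Aft solenoid lost=not, Hydraulic pump offline=not, Inboard control pod trips=not, Control pod unavailable=not → no input occurs → does not occur.
Shear sequence unavailable [OR]: Annular stack down=not, Backup path unavailable=not, Umbilical is down=not, B pipe ram degraded=not → no input occurs → does not occur.
Ram stack fails [OR]: Shear sequence unavailable=not, North shuttle valve is down=not → no input occurs → does not occur.
Offshore blowout preventer fails to close [OR]: Ram stack fails=not, South pilot line 2 degraded=not → no input occurs → does not occur.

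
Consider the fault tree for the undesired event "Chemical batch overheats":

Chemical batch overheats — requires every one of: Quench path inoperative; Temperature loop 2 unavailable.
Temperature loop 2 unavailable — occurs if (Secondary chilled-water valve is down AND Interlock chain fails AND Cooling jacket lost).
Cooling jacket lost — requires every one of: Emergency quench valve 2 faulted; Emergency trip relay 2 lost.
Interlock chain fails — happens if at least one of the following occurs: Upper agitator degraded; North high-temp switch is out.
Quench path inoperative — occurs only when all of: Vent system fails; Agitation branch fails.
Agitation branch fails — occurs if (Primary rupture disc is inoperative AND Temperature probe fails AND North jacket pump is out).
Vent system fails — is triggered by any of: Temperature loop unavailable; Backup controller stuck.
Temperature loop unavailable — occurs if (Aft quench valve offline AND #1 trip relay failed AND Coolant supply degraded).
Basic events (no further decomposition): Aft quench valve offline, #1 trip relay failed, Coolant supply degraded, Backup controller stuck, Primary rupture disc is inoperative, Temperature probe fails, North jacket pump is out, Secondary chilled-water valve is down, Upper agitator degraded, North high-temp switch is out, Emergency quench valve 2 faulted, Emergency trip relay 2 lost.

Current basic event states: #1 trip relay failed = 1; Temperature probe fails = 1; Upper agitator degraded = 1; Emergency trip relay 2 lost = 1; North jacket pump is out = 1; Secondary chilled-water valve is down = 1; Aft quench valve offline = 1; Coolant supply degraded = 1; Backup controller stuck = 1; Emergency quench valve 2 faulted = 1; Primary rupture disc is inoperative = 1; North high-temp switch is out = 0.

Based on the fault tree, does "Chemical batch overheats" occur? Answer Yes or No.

Yes

Temperature loop unavailable [AND]: Aft quench valve offline=occurs, #1 trip relay failed=occurs, Coolant supply degraded=occurs → all inputs occur → occurs.
Vent system fails [OR]: Temperature loop unavailable=occurs, Backup controller stuck=occurs → at least one input occurs → occurs.
Agitation branch fails [AND]: Primary rupture disc is inoperative=occurs, Temperature probe fails=occurs, North jacket pump is out=occurs → all inputs occur → occurs.
Quench path inoperative [AND]: Vent system fails=occurs, Agitation branch fails=occurs → all inputs occur → occurs.
Interlock chain fails [OR]: Upper agitator degraded=occurs, North high-temp switch is out=not → at least one input occurs → occurs.
Cooling jacket lost [AND]: Emergency quench valve 2 faulted=occurs, Emergency trip relay 2 lost=occurs → all inputs occur → occurs.
Temperature loop 2 unavailable [AND]: Secondary chilled-water valve is down=occurs, Interlock chain fails=occurs, Cooling jacket lost=occurs → all inputs occur → occurs.
Chemical batch overheats [AND]: Quench path inoperative=occurs, Temperature loop 2 unavailable=occurs → all inputs occur → occurs.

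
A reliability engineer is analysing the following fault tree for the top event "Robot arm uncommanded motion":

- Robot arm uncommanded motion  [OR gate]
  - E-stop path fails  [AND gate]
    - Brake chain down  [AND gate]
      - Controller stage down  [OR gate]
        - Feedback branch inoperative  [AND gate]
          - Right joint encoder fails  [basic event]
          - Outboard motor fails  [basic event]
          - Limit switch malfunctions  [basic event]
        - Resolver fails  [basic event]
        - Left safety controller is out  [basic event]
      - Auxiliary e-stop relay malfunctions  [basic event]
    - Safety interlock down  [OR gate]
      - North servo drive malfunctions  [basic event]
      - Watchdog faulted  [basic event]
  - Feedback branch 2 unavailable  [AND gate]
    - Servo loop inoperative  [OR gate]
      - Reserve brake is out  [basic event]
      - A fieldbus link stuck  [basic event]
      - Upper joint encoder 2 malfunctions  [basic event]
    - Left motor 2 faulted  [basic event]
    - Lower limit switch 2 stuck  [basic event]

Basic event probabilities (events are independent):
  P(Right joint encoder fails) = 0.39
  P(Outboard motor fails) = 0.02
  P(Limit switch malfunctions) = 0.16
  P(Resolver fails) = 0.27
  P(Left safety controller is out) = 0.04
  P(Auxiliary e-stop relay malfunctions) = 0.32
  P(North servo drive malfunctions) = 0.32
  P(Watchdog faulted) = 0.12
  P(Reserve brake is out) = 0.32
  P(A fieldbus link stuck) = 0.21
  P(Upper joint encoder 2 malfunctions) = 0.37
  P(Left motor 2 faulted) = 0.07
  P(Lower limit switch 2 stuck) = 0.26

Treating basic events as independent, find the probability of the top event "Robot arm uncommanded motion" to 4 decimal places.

0.0501

P(Feedback branch inoperative) [AND] = 0.39 × 0.02 × 0.16 = 0.001248
P(Controller stage down) [OR] = 1 − (1−0.001248) × (1−0.27) × (1−0.04) = 0.300075
P(Brake chain down) [AND] = 0.300075 × 0.32 = 0.096024
P(Safety interlock down) [OR] = 1 − (1−0.32) × (1−0.12) = 0.401600
P(E-stop path fails) [AND] = 0.096024 × 0.401600 = 0.038563
P(Servo loop inoperative) [OR] = 1 − (1−0.32) × (1−0.21) × (1−0.37) = 0.661564
P(Feedback branch 2 unavailable) [AND] = 0.661564 × 0.07 × 0.26 = 0.012040
P(Robot arm uncommanded motion) [OR] = 1 − (1−0.038563) × (1−0.012040) = 0.050139
Rounded to 4 decimal places: P(Robot arm uncommanded motion) ≈ 0.0501.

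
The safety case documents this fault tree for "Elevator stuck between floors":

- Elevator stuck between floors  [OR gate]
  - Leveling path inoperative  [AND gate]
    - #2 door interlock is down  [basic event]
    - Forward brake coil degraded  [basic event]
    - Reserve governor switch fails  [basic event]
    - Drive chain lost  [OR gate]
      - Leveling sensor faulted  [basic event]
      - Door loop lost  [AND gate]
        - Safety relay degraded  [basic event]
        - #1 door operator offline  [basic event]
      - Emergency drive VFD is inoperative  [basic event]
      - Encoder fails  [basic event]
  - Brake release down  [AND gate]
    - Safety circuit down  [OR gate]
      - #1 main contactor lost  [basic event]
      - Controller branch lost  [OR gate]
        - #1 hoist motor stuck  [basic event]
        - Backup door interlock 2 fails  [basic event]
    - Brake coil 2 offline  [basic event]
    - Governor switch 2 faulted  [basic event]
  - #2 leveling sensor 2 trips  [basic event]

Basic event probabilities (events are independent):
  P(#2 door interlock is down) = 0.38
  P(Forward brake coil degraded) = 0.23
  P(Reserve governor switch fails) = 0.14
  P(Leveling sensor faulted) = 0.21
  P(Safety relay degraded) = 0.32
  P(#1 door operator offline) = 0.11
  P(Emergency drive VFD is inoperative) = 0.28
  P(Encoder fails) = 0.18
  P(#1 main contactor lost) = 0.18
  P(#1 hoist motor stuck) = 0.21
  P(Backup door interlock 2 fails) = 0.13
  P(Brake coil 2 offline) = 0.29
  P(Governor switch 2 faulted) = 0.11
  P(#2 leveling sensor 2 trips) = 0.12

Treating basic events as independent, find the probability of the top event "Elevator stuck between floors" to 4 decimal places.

0.1381

P(Door loop lost) [AND] = 0.32 × 0.11 = 0.035200
P(Drive chain lost) [OR] = 1 − (1−0.21) × (1−0.035200) × (1−0.28) × (1−0.18) = 0.550002
P(Leveling path inoperative) [AND] = 0.38 × 0.23 × 0.14 × 0.550002 = 0.006730
P(Controller branch lost) [OR] = 1 − (1−0.21) × (1−0.13) = 0.312700
P(Safety circuit down) [OR] = 1 − (1−0.18) × (1−0.312700) = 0.436414
P(Brake release down) [AND] = 0.436414 × 0.29 × 0.11 = 0.013922
P(Elevator stuck between floors) [OR] = 1 − (1−0.006730) × (1−0.013922) × (1−0.12) = 0.138091
Rounded to 4 decimal places: P(Elevator stuck between floors) ≈ 0.1381.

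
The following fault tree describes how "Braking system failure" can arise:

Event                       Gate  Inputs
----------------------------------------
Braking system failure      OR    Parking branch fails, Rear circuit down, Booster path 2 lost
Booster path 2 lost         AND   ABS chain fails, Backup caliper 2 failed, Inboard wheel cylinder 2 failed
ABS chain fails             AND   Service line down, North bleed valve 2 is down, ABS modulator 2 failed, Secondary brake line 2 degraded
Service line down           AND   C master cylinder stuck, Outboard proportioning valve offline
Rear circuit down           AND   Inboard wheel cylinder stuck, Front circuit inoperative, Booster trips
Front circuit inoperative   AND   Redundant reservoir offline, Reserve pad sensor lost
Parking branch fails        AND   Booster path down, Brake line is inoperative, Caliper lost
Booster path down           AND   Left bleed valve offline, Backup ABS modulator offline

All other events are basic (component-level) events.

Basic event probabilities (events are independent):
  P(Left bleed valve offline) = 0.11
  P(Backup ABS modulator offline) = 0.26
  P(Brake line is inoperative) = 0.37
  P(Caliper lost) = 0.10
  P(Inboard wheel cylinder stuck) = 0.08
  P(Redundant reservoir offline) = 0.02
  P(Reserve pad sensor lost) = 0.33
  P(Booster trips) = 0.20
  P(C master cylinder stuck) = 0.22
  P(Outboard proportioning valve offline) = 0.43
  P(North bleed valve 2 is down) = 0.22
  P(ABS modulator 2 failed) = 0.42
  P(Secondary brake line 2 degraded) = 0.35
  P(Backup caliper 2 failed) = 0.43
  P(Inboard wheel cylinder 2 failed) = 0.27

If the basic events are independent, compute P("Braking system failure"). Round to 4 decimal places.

P(Booster path down) [AND] = 0.11 × 0.26 = 0.028600
P(Parking branch fails) [AND] = 0.028600 × 0.37 × 0.10 = 0.001058
P(Front circuit inoperative) [AND] = 0.02 × 0.33 = 0.006600
P(Rear circuit down) [AND] = 0.08 × 0.006600 × 0.20 = 0.000106
P(Service line down) [AND] = 0.22 × 0.43 = 0.094600
P(ABS chain fails) [AND] = 0.094600 × 0.22 × 0.42 × 0.35 = 0.003059
P(Booster path 2 lost) [AND] = 0.003059 × 0.43 × 0.27 = 0.000355
P(Braking system failure) [OR] = 1 − (1−0.001058) × (1−0.000106) × (1−0.000355) = 0.001518
Rounded to 4 decimal places: P(Braking system failure) ≈ 0.0015.

0.0015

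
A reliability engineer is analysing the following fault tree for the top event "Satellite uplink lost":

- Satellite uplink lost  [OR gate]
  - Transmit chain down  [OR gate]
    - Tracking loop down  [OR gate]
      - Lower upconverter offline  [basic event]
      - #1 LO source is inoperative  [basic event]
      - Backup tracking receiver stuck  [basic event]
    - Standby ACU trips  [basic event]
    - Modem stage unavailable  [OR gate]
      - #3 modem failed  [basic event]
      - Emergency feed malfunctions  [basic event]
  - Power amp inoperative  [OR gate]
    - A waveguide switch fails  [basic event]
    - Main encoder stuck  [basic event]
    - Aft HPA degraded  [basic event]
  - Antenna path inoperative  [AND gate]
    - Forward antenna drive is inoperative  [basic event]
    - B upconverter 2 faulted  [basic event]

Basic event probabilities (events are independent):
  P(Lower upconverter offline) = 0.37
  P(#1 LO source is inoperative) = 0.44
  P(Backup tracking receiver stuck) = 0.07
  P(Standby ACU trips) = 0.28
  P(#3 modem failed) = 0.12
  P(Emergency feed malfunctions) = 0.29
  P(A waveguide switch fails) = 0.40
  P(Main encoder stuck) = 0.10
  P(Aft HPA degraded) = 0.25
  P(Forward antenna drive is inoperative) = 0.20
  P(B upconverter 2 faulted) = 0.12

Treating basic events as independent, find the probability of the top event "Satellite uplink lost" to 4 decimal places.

0.9417

P(Tracking loop down) [OR] = 1 − (1−0.37) × (1−0.44) × (1−0.07) = 0.671896
P(Modem stage unavailable) [OR] = 1 − (1−0.12) × (1−0.29) = 0.375200
P(Transmit chain down) [OR] = 1 − (1−0.671896) × (1−0.28) × (1−0.375200) = 0.852400
P(Power amp inoperative) [OR] = 1 − (1−0.40) × (1−0.10) × (1−0.25) = 0.595000
P(Antenna path inoperative) [AND] = 0.20 × 0.12 = 0.024000
P(Satellite uplink lost) [OR] = 1 − (1−0.852400) × (1−0.595000) × (1−0.024000) = 0.941657
Rounded to 4 decimal places: P(Satellite uplink lost) ≈ 0.9417.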